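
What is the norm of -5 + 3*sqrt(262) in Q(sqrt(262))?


N(a + b*sqrt(d)) = a^2 - d*b^2
= (-5)^2 - (262)*(3)^2
= 25 - 2358
= -2333

-2333


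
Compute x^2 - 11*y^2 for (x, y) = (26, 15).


x^2 - d*y^2
= 26^2 - 11*15^2
= 676 - 2475
= -1799

-1799


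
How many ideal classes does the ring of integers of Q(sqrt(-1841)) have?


K = Q(sqrt(-1841)). d mod 4 = 3, so D = disc(K) = 4d = -7364
h(K) equals the number of primitive reduced positive-definite forms (a, b, c) = a*x^2 + b*x*y + c*y^2 with b^2 - 4ac = D,
where reduced means |b| <= a <= c, with b >= 0 whenever |b| = a or a = c, and primitive means gcd(a, b, c) = 1.
Reduced forces 3a^2 <= |D| = 7364, so 1 <= a <= 49; b must have the parity of D, and c = (b^2 - D)/(4a) must be an integer >= a.
Enumerate a = 1..49, b in [-a, a]:
  a=1: (1, 0, 1841)  [1]
  a=2: (2, 2, 921)  [1]
  a=3: (3, -2, 614), (3, 2, 614)  [2]
  a=4: none
  a=5: (5, -4, 369), (5, 4, 369)  [2]
  a=6: (6, -2, 307), (6, 2, 307)  [2]
  a=7: (7, 0, 263)  [1]
  a=8: none
  a=9: (9, -4, 205), (9, 4, 205)  [2]
  a=10: (10, -6, 185), (10, 6, 185)  [2]
  a=11..13: none
  a=14: (14, 14, 135)  [1]
  a=15: (15, -14, 126), (15, -4, 123), (15, 4, 123), (15, 14, 126)  [4]
  a=16..17: none
  a=18: (18, -14, 105), (18, 14, 105)  [2]
  a=19..20: none
  a=21: (21, -14, 90), (21, 14, 90)  [2]
  a=22..24: none
  a=25: (25, -6, 74), (25, 6, 74)  [2]
  a=26: none
  a=27: (27, -14, 70), (27, 14, 70)  [2]
  a=28..29: none
  a=30: (30, -26, 67), (30, -14, 63), (30, 14, 63), (30, 26, 67)  [4]
  a=31: (31, -18, 62), (31, 18, 62)  [2]
  a=32..34: none
  a=35: (35, -14, 54), (35, 14, 54)  [2]
  a=36: none
  a=37: (37, -6, 50), (37, 6, 50)  [2]
  a=38..40: none
  a=41: (41, -4, 45), (41, 4, 45)  [2]
  a=42: (42, -14, 45), (42, 14, 45)  [2]
  a=43..49: none
Total reduced forms: 1 + 1 + 2 + 2 + 2 + 1 + 2 + 2 + 1 + 4 + 2 + 2 + 2 + 2 + 4 + 2 + 2 + 2 + 2 + 2 = 40
h = 40

40


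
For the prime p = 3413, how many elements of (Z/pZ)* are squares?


For prime p, the number of non-zero quadratic residues is (p-1)/2.
= (3413-1)/2
= 1706

1706


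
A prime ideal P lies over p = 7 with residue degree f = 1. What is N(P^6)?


N(P^a) = p^(a*f)
= 7^(6*1)
= 7^6
= 117649

117649


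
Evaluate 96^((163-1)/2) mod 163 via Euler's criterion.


p = 163 is prime and the exponent is (p-1)/2 = 81, so by Euler's criterion 96^81 = (96/163) = +1 or -1 mod 163.
Compute by square-and-multiply:
  81 = 64 + 16 + 1 (binary 1010001)
  Repeated squaring mod 163: 96^1 = 96, 96^2 = 88, 96^4 = 83, 96^8 = 43, 96^16 = 56, 96^32 = 39, 96^64 = 54
  96^81 = 96^64 * 96^16 * 96^1 = 54 * 56 * 96 mod 163
    54 * 56 = 3024 = 90 mod 163
    90 * 96 = 8640 = 1 mod 163
  96^81 = 1 mod 163
Result 1: 96 is a quadratic residue mod 163.
96^81 mod 163 = 1

1


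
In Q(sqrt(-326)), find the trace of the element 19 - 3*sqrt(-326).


Tr(a + b*sqrt(d)) = (a + b*sqrt(d)) + (a - b*sqrt(d)) = 2a
= 2 * (19)
= 38

38


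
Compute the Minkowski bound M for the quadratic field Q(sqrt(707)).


d = 707, d mod 4 = 3, so disc(K) = 4d = 2828; |disc(K)| = 2828
Real quadratic field, so n = 2, s = r2 = 0, r1 = 2
M = (n!/n^n) * (4/pi)^s * sqrt(|disc(K)|) = (2!/2^2) * (4/pi)^0 * sqrt(2828)
= 0.5 * 1.000000 * 53.178943
= 26.5895

26.5895


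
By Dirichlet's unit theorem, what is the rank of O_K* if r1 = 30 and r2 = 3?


By Dirichlet's unit theorem:
rank = r1 + r2 - 1
= 30 + 3 - 1
= 32

32


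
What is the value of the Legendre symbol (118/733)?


p = 733 is prime, so compute (118/733) with the reciprocity algorithm (Jacobi-symbol steps: pull out 2s via (2/n), flip via reciprocity, reduce):
  pull out 2: (2/733) = -1  (since 733 mod 8 = 5)
  reciprocity: (59/733) -> +(733/59)
  reduce: (25/59)
  reciprocity: (25/59) -> +(59/25)
  reduce: (9/25)
  reciprocity: (9/25) -> +(25/9)
  reduce: (7/9)
  reciprocity: (7/9) -> +(9/7)
  reduce: (2/7)
  pull out 2: (2/7) = +1  (since 7 mod 8 = 7)
  (1/7) = 1
Product of signs = -1
(118/733) = -1

-1


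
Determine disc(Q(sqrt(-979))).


For K = Q(sqrt(d)) with d squarefree: disc(K) = d if d = 1 mod 4, and disc(K) = 4d if d = 2 or 3 mod 4.
Here d = -979, and d mod 4 = 1.
d = 1 mod 4 (O_K = Z[(1+sqrt(d))/2]), so disc(K) = d = -979

-979


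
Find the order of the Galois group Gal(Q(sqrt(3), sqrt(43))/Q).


The 2 square roots of distinct primes are multiplicatively independent over Q,
so [K:Q] = 2^2 and Gal(K/Q) is isomorphic to (Z/2Z)^2.
|Gal| = 2^2 = 4

4


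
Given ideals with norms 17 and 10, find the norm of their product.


N(IJ) = N(I) * N(J)
= 17 * 10
= 170

170


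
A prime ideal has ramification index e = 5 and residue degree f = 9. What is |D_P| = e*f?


|D_P| = e * f
= 5 * 9
= 45

45


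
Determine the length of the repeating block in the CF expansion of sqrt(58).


Run the CF algorithm for sqrt(58).
a_0 = floor(sqrt(58)) = 7; set m_0=0, q_0=1.
Recurrence: m' = q*a - m,  q' = (d - m'^2)/q,  a' = floor((a_0 + m')/q').
  step 1: m=7, q=9, a=1
  step 2: m=2, q=6, a=1
  step 3: m=4, q=7, a=1
  step 4: m=3, q=7, a=1
  step 5: m=4, q=6, a=1
  step 6: m=2, q=9, a=1
  step 7: m=7, q=1, a=14
a_7 = 2*a_0 = 14, so the period closes here.
sqrt(58) = [7; 1, 1, 1, 1, 1, 1, 14]
Period length = 7

7


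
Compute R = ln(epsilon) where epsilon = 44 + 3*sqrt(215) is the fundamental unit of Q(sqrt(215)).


epsilon = 44 + 3*sqrt(215)
= 87.9886
R = ln(87.9886)
= 4.4772

4.4772


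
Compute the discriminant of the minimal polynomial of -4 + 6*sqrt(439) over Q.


The element -4 + 6*sqrt(439) has minimal polynomial:
x^2 + 8*x - 15788
Discriminant = (8)^2 - 4*(-15788)
= 64 + 63152
= 63216

63216


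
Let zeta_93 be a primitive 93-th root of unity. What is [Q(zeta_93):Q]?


The degree equals Euler's totient phi(93).
93 = 3 * 31
phi(93) = 60

60


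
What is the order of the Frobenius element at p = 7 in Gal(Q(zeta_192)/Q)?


The Frobenius at p in Gal(Q(zeta_n)/Q) = (Z/nZ)* is the class of p, so its order is ord_192(7), the smallest k >= 1 with 7^k = 1 mod 192.
n = 192 = 2^6 * 3, phi(192) = 64; the order divides phi(n).
Divisors of 64: 1, 2, 4, 8, 16, 32, 64
Repeated squaring mod 192: 7^1 = 7, 7^2 = 49, 7^4 = 97, 7^8 = 1, 7^16 = 1, 7^32 = 1, 7^64 = 1
Test divisors in increasing order:
  k=1: 7^1 = 7 mod 192
  k=2: 7^2 = 49 mod 192
  k=4: 7^4 = 97 mod 192
  k=8: 7^8 = 1 mod 192  <- first divisor giving 1
Order = 8

8


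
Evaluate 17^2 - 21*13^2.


x^2 - d*y^2
= 17^2 - 21*13^2
= 289 - 3549
= -3260

-3260


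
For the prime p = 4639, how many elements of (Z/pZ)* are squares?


For prime p, the number of non-zero quadratic residues is (p-1)/2.
= (4639-1)/2
= 2319

2319


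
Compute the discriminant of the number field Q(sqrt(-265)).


For K = Q(sqrt(d)) with d squarefree: disc(K) = d if d = 1 mod 4, and disc(K) = 4d if d = 2 or 3 mod 4.
Here d = -265, and d mod 4 = 3.
d = 3 mod 4, not 1 (O_K = Z[sqrt(d)]), so disc(K) = 4d = 4 * (-265) = -1060

-1060


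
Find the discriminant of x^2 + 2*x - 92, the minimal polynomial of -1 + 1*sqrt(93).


The element -1 + 1*sqrt(93) has minimal polynomial:
x^2 + 2*x - 92
Discriminant = (2)^2 - 4*(-92)
= 4 + 368
= 372

372


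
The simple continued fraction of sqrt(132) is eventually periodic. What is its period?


Run the CF algorithm for sqrt(132).
a_0 = floor(sqrt(132)) = 11; set m_0=0, q_0=1.
Recurrence: m' = q*a - m,  q' = (d - m'^2)/q,  a' = floor((a_0 + m')/q').
  step 1: m=11, q=11, a=2
  step 2: m=11, q=1, a=22
a_2 = 2*a_0 = 22, so the period closes here.
sqrt(132) = [11; 2, 22]
Period length = 2

2


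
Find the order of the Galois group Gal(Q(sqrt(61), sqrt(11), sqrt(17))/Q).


The 3 square roots of distinct primes are multiplicatively independent over Q,
so [K:Q] = 2^3 and Gal(K/Q) is isomorphic to (Z/2Z)^3.
|Gal| = 2^3 = 8

8


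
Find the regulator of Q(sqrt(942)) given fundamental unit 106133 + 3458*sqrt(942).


epsilon = 106133 + 3458*sqrt(942)
= 212266.0000
R = ln(212266.0000)
= 12.2656

12.2656


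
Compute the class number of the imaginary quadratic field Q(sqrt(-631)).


K = Q(sqrt(-631)). d mod 4 = 1, so D = disc(K) = d = -631
h(K) equals the number of primitive reduced positive-definite forms (a, b, c) = a*x^2 + b*x*y + c*y^2 with b^2 - 4ac = D,
where reduced means |b| <= a <= c, with b >= 0 whenever |b| = a or a = c, and primitive means gcd(a, b, c) = 1.
Reduced forces 3a^2 <= |D| = 631, so 1 <= a <= 14; b must have the parity of D, and c = (b^2 - D)/(4a) must be an integer >= a.
Enumerate a = 1..14, b in [-a, a]:
  a=1: (1, 1, 158)  [1]
  a=2: (2, -1, 79), (2, 1, 79)  [2]
  a=3: none
  a=4: (4, -3, 40), (4, 3, 40)  [2]
  a=5: (5, -3, 32), (5, 3, 32)  [2]
  a=6..7: none
  a=8: (8, -3, 20), (8, 3, 20)  [2]
  a=9: none
  a=10: (10, -7, 17), (10, -3, 16), (10, 3, 16), (10, 7, 17)  [4]
  a=11..14: none
Total reduced forms: 1 + 2 + 2 + 2 + 2 + 4 = 13
h = 13

13


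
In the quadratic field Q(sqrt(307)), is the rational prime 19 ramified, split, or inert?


K = Q(sqrt(307)). Since d mod 4 = 3, disc(K) = 1228.
Check p | disc: 1228 mod 19 = 12.
p does not divide disc. Compute Legendre symbol (d/p):
3^((19-1)/2) mod 19 = -1
(d/p) = -1, so p is inert: (p) stays prime with e=1, f=2, g=1.
Therefore p is inert.

inert


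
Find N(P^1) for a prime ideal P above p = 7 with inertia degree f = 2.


N(P^a) = p^(a*f)
= 7^(1*2)
= 7^2
= 49

49


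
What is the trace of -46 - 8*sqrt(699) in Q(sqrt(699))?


Tr(a + b*sqrt(d)) = (a + b*sqrt(d)) + (a - b*sqrt(d)) = 2a
= 2 * (-46)
= -92

-92


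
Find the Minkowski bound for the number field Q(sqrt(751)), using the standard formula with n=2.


d = 751, d mod 4 = 3, so disc(K) = 4d = 3004; |disc(K)| = 3004
Real quadratic field, so n = 2, s = r2 = 0, r1 = 2
M = (n!/n^n) * (4/pi)^s * sqrt(|disc(K)|) = (2!/2^2) * (4/pi)^0 * sqrt(3004)
= 0.5 * 1.000000 * 54.808758
= 27.4044

27.4044


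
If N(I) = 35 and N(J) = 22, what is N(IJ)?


N(IJ) = N(I) * N(J)
= 35 * 22
= 770

770


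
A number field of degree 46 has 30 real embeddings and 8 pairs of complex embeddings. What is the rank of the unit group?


By Dirichlet's unit theorem:
rank = r1 + r2 - 1
= 30 + 8 - 1
= 37

37


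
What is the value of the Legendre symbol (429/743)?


p = 743 is prime, so compute (429/743) with the reciprocity algorithm (Jacobi-symbol steps: pull out 2s via (2/n), flip via reciprocity, reduce):
  reciprocity: (429/743) -> +(743/429)
  reduce: (314/429)
  pull out 2: (2/429) = -1  (since 429 mod 8 = 5)
  reciprocity: (157/429) -> +(429/157)
  reduce: (115/157)
  reciprocity: (115/157) -> +(157/115)
  reduce: (42/115)
  pull out 2: (2/115) = -1  (since 115 mod 8 = 3)
  reciprocity: (21/115) -> +(115/21)
  reduce: (10/21)
  pull out 2: (2/21) = -1  (since 21 mod 8 = 5)
  reciprocity: (5/21) -> +(21/5)
  reduce: (1/5)
  (1/5) = 1
Product of signs = -1
(429/743) = -1

-1


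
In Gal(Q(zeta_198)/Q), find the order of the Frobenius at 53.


The Frobenius at p in Gal(Q(zeta_n)/Q) = (Z/nZ)* is the class of p, so its order is ord_198(53), the smallest k >= 1 with 53^k = 1 mod 198.
n = 198 = 2 * 3^2 * 11, phi(198) = 60; the order divides phi(n).
Divisors of 60: 1, 2, 3, 4, 5, 6, 10, 12, 15, 20, 30, 60
Repeated squaring mod 198: 53^1 = 53, 53^2 = 37, 53^4 = 181, 53^8 = 91, 53^16 = 163, 53^32 = 37
Test divisors in increasing order:
  k=1: 53^1 = 53 mod 198
  k=2: 53^2 = 37 mod 198
  k=3: 53^3 = 37 * 53 = 179 mod 198
  k=4: 53^4 = 181 mod 198
  k=5: 53^5 = 181 * 53 = 89 mod 198
  k=6: 53^6 = 181 * 37 = 163 mod 198
  k=10: 53^10 = 91 * 37 = 1 mod 198  <- first divisor giving 1
Order = 10

10


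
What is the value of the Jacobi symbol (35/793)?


Compute (35/793) via quadratic reciprocity:
  reciprocity: (35/793) -> +(793/35)
  reduce: (23/35)
  reciprocity: (23/35) -> -(35/23)
  reduce: (12/23)
  pull out 2: (2/23) = +1  (since 23 mod 8 = 7)
  pull out 2: (2/23) = +1  (since 23 mod 8 = 7)
  reciprocity: (3/23) -> -(23/3)
  reduce: (2/3)
  pull out 2: (2/3) = -1  (since 3 mod 8 = 3)
  (1/3) = 1
Product of signs = -1

-1


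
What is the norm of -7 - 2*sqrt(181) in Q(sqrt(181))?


N(a + b*sqrt(d)) = a^2 - d*b^2
= (-7)^2 - (181)*(-2)^2
= 49 - 724
= -675

-675


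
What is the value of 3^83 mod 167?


p = 167 is prime and the exponent is (p-1)/2 = 83, so by Euler's criterion 3^83 = (3/167) = +1 or -1 mod 167.
Compute by square-and-multiply:
  83 = 64 + 16 + 2 + 1 (binary 1010011)
  Repeated squaring mod 167: 3^1 = 3, 3^2 = 9, 3^4 = 81, 3^8 = 48, 3^16 = 133, 3^32 = 154, 3^64 = 2
  3^83 = 3^64 * 3^16 * 3^2 * 3^1 = 2 * 133 * 9 * 3 mod 167
    2 * 133 = 266 = 99 mod 167
    99 * 9 = 891 = 56 mod 167
    56 * 3 = 168 = 1 mod 167
  3^83 = 1 mod 167
Result 1: 3 is a quadratic residue mod 167.
3^83 mod 167 = 1

1


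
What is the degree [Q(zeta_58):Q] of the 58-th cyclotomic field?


The degree equals Euler's totient phi(58).
58 = 2 * 29
phi(58) = 28

28


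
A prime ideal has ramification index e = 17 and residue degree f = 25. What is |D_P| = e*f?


|D_P| = e * f
= 17 * 25
= 425

425


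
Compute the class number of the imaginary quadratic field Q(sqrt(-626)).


K = Q(sqrt(-626)). d mod 4 = 2, so D = disc(K) = 4d = -2504
h(K) equals the number of primitive reduced positive-definite forms (a, b, c) = a*x^2 + b*x*y + c*y^2 with b^2 - 4ac = D,
where reduced means |b| <= a <= c, with b >= 0 whenever |b| = a or a = c, and primitive means gcd(a, b, c) = 1.
Reduced forces 3a^2 <= |D| = 2504, so 1 <= a <= 28; b must have the parity of D, and c = (b^2 - D)/(4a) must be an integer >= a.
Enumerate a = 1..28, b in [-a, a]:
  a=1: (1, 0, 626)  [1]
  a=2: (2, 0, 313)  [1]
  a=3: (3, -2, 209), (3, 2, 209)  [2]
  a=4: none
  a=5: (5, -4, 126), (5, 4, 126)  [2]
  a=6: (6, -4, 105), (6, 4, 105)  [2]
  a=7: (7, -4, 90), (7, 4, 90)  [2]
  a=8: none
  a=9: (9, -4, 70), (9, 4, 70)  [2]
  a=10: (10, -4, 63), (10, 4, 63)  [2]
  a=11: (11, -2, 57), (11, 2, 57)  [2]
  a=12..13: none
  a=14: (14, -4, 45), (14, 4, 45)  [2]
  a=15: (15, -14, 45), (15, -4, 42), (15, 4, 42), (15, 14, 45)  [4]
  a=16..17: none
  a=18: (18, -4, 35), (18, 4, 35)  [2]
  a=19: (19, -2, 33), (19, 2, 33)  [2]
  a=20: none
  a=21: (21, -10, 31), (21, -4, 30), (21, 4, 30), (21, 10, 31)  [4]
  a=22: (22, -20, 33), (22, 20, 33)  [2]
  a=23: (23, -16, 30), (23, 16, 30)  [2]
  a=24: none
  a=25: (25, -14, 27), (25, 14, 27)  [2]
  a=26..28: none
Total reduced forms: 1 + 1 + 2 + 2 + 2 + 2 + 2 + 2 + 2 + 2 + 4 + 2 + 2 + 4 + 2 + 2 + 2 = 36
h = 36

36


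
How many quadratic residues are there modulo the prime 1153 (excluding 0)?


For prime p, the number of non-zero quadratic residues is (p-1)/2.
= (1153-1)/2
= 576

576


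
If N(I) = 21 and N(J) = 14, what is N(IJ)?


N(IJ) = N(I) * N(J)
= 21 * 14
= 294

294


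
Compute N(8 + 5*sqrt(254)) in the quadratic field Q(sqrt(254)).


N(a + b*sqrt(d)) = a^2 - d*b^2
= (8)^2 - (254)*(5)^2
= 64 - 6350
= -6286

-6286


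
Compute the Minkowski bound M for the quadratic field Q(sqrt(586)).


d = 586, d mod 4 = 2, so disc(K) = 4d = 2344; |disc(K)| = 2344
Real quadratic field, so n = 2, s = r2 = 0, r1 = 2
M = (n!/n^n) * (4/pi)^s * sqrt(|disc(K)|) = (2!/2^2) * (4/pi)^0 * sqrt(2344)
= 0.5 * 1.000000 * 48.414874
= 24.2074

24.2074


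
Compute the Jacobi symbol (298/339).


Compute (298/339) via quadratic reciprocity:
  pull out 2: (2/339) = -1  (since 339 mod 8 = 3)
  reciprocity: (149/339) -> +(339/149)
  reduce: (41/149)
  reciprocity: (41/149) -> +(149/41)
  reduce: (26/41)
  pull out 2: (2/41) = +1  (since 41 mod 8 = 1)
  reciprocity: (13/41) -> +(41/13)
  reduce: (2/13)
  pull out 2: (2/13) = -1  (since 13 mod 8 = 5)
  (1/13) = 1
Product of signs = 1

1


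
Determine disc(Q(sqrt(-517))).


For K = Q(sqrt(d)) with d squarefree: disc(K) = d if d = 1 mod 4, and disc(K) = 4d if d = 2 or 3 mod 4.
Here d = -517, and d mod 4 = 3.
d = 3 mod 4, not 1 (O_K = Z[sqrt(d)]), so disc(K) = 4d = 4 * (-517) = -2068

-2068


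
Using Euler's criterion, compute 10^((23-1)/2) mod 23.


p = 23 is prime and the exponent is (p-1)/2 = 11, so by Euler's criterion 10^11 = (10/23) = +1 or -1 mod 23.
Compute by square-and-multiply:
  11 = 8 + 2 + 1 (binary 1011)
  Repeated squaring mod 23: 10^1 = 10, 10^2 = 8, 10^4 = 18, 10^8 = 2
  10^11 = 10^8 * 10^2 * 10^1 = 2 * 8 * 10 mod 23
    2 * 8 = 16 = 16 mod 23
    16 * 10 = 160 = 22 mod 23
  10^11 = 22 mod 23
Result 22 = p - 1 = -1 mod 23: 10 is a quadratic non-residue mod 23. As a residue in [0, p-1] the value is 22.
10^11 mod 23 = 22

22


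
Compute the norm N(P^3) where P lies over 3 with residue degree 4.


N(P^a) = p^(a*f)
= 3^(3*4)
= 3^12
= 531441

531441


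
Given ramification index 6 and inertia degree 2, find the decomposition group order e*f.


|D_P| = e * f
= 6 * 2
= 12

12


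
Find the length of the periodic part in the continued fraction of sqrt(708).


Run the CF algorithm for sqrt(708).
a_0 = floor(sqrt(708)) = 26; set m_0=0, q_0=1.
Recurrence: m' = q*a - m,  q' = (d - m'^2)/q,  a' = floor((a_0 + m')/q').
  step 1: m=26, q=32, a=1
  step 2: m=6, q=21, a=1
  step 3: m=15, q=23, a=1
  step 4: m=8, q=28, a=1
  step 5: m=20, q=11, a=4
  step 6: m=24, q=12, a=4
  step 7: m=24, q=11, a=4
  step 8: m=20, q=28, a=1
  step 9: m=8, q=23, a=1
  step 10: m=15, q=21, a=1
  step 11: m=6, q=32, a=1
  step 12: m=26, q=1, a=52
a_12 = 2*a_0 = 52, so the period closes here.
sqrt(708) = [26; 1, 1, 1, 1, 4, 4, 4, 1, 1, 1, 1, 52]
Period length = 12

12


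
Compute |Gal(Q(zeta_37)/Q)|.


|Gal(Q(zeta_37)/Q)| = phi(37)
= 36

36


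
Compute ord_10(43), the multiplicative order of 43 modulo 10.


We want ord_10(43), the smallest k >= 1 with 43^k = 1 mod 10.
n = 10 = 2 * 5, phi(10) = 4; the order divides phi(n).
Divisors of 4: 1, 2, 4
Repeated squaring mod 10: 43^1 = 3, 43^2 = 9, 43^4 = 1
Test divisors in increasing order:
  k=1: 43^1 = 3 mod 10
  k=2: 43^2 = 9 mod 10
  k=4: 43^4 = 1 mod 10  <- first divisor giving 1
Order = 4

4


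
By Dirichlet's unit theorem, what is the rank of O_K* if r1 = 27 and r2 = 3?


By Dirichlet's unit theorem:
rank = r1 + r2 - 1
= 27 + 3 - 1
= 29

29


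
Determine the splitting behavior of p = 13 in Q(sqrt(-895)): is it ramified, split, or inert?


K = Q(sqrt(-895)). Since d mod 4 = 1, disc(K) = -895.
Check p | disc: -895 mod 13 = 2.
p does not divide disc. Compute Legendre symbol (d/p):
2^((13-1)/2) mod 13 = -1
(d/p) = -1, so p is inert: (p) stays prime with e=1, f=2, g=1.
Therefore p is inert.

inert


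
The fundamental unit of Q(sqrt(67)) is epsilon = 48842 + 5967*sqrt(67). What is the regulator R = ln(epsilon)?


epsilon = 48842 + 5967*sqrt(67)
= 97684.0000
R = ln(97684.0000)
= 11.4895

11.4895


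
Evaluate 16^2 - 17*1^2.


x^2 - d*y^2
= 16^2 - 17*1^2
= 256 - 17
= 239

239


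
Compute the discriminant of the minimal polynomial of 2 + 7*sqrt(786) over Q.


The element 2 + 7*sqrt(786) has minimal polynomial:
x^2 - 4*x - 38510
Discriminant = (-4)^2 - 4*(-38510)
= 16 + 154040
= 154056

154056


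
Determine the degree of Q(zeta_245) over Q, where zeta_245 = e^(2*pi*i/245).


The degree equals Euler's totient phi(245).
245 = 5 * 7^2
phi(245) = 168

168


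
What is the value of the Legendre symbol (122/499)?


p = 499 is prime, so compute (122/499) with the reciprocity algorithm (Jacobi-symbol steps: pull out 2s via (2/n), flip via reciprocity, reduce):
  pull out 2: (2/499) = -1  (since 499 mod 8 = 3)
  reciprocity: (61/499) -> +(499/61)
  reduce: (11/61)
  reciprocity: (11/61) -> +(61/11)
  reduce: (6/11)
  pull out 2: (2/11) = -1  (since 11 mod 8 = 3)
  reciprocity: (3/11) -> -(11/3)
  reduce: (2/3)
  pull out 2: (2/3) = -1  (since 3 mod 8 = 3)
  (1/3) = 1
Product of signs = 1
(122/499) = 1

1


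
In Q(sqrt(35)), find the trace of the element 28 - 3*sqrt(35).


Tr(a + b*sqrt(d)) = (a + b*sqrt(d)) + (a - b*sqrt(d)) = 2a
= 2 * (28)
= 56

56


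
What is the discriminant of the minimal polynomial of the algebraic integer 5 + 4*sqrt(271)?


The element 5 + 4*sqrt(271) has minimal polynomial:
x^2 - 10*x - 4311
Discriminant = (-10)^2 - 4*(-4311)
= 100 + 17244
= 17344

17344


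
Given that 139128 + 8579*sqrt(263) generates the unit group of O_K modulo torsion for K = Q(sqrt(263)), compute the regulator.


epsilon = 139128 + 8579*sqrt(263)
= 278256.0000
R = ln(278256.0000)
= 12.5363

12.5363


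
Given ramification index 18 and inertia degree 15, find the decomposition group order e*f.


|D_P| = e * f
= 18 * 15
= 270

270


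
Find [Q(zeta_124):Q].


The degree equals Euler's totient phi(124).
124 = 2^2 * 31
phi(124) = 60

60


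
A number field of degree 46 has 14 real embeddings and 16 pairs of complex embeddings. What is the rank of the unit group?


By Dirichlet's unit theorem:
rank = r1 + r2 - 1
= 14 + 16 - 1
= 29

29


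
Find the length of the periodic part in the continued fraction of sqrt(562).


Run the CF algorithm for sqrt(562).
a_0 = floor(sqrt(562)) = 23; set m_0=0, q_0=1.
Recurrence: m' = q*a - m,  q' = (d - m'^2)/q,  a' = floor((a_0 + m')/q').
  step 1: m=23, q=33, a=1
  step 2: m=10, q=14, a=2
  step 3: m=18, q=17, a=2
  step 4: m=16, q=18, a=2
  step 5: m=20, q=9, a=4
  step 6: m=16, q=34, a=1
  step 7: m=18, q=7, a=5
  step 8: m=17, q=39, a=1
  step 9: m=22, q=2, a=22
  step 10: m=22, q=39, a=1
  step 11: m=17, q=7, a=5
  step 12: m=18, q=34, a=1
  step 13: m=16, q=9, a=4
  step 14: m=20, q=18, a=2
  step 15: m=16, q=17, a=2
  step 16: m=18, q=14, a=2
  step 17: m=10, q=33, a=1
  step 18: m=23, q=1, a=46
a_18 = 2*a_0 = 46, so the period closes here.
sqrt(562) = [23; 1, 2, 2, 2, 4, 1, 5, 1, 22, 1, 5, 1, 4, 2, 2, 2, 1, 46]
Period length = 18

18


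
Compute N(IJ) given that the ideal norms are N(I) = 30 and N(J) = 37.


N(IJ) = N(I) * N(J)
= 30 * 37
= 1110

1110


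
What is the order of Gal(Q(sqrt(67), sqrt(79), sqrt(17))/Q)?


The 3 square roots of distinct primes are multiplicatively independent over Q,
so [K:Q] = 2^3 and Gal(K/Q) is isomorphic to (Z/2Z)^3.
|Gal| = 2^3 = 8

8


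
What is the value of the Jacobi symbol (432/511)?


Compute (432/511) via quadratic reciprocity:
  pull out 2: (2/511) = +1  (since 511 mod 8 = 7)
  pull out 2: (2/511) = +1  (since 511 mod 8 = 7)
  pull out 2: (2/511) = +1  (since 511 mod 8 = 7)
  pull out 2: (2/511) = +1  (since 511 mod 8 = 7)
  reciprocity: (27/511) -> -(511/27)
  reduce: (25/27)
  reciprocity: (25/27) -> +(27/25)
  reduce: (2/25)
  pull out 2: (2/25) = +1  (since 25 mod 8 = 1)
  (1/25) = 1
Product of signs = -1

-1


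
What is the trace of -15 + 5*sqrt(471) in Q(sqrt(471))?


Tr(a + b*sqrt(d)) = (a + b*sqrt(d)) + (a - b*sqrt(d)) = 2a
= 2 * (-15)
= -30

-30


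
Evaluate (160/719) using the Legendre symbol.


p = 719 is prime, so compute (160/719) with the reciprocity algorithm (Jacobi-symbol steps: pull out 2s via (2/n), flip via reciprocity, reduce):
  pull out 2: (2/719) = +1  (since 719 mod 8 = 7)
  pull out 2: (2/719) = +1  (since 719 mod 8 = 7)
  pull out 2: (2/719) = +1  (since 719 mod 8 = 7)
  pull out 2: (2/719) = +1  (since 719 mod 8 = 7)
  pull out 2: (2/719) = +1  (since 719 mod 8 = 7)
  reciprocity: (5/719) -> +(719/5)
  reduce: (4/5)
  pull out 2: (2/5) = -1  (since 5 mod 8 = 5)
  pull out 2: (2/5) = -1  (since 5 mod 8 = 5)
  (1/5) = 1
Product of signs = 1
(160/719) = 1

1


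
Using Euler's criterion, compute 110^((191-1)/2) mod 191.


p = 191 is prime and the exponent is (p-1)/2 = 95, so by Euler's criterion 110^95 = (110/191) = +1 or -1 mod 191.
Compute by square-and-multiply:
  95 = 64 + 16 + 8 + 4 + 2 + 1 (binary 1011111)
  Repeated squaring mod 191: 110^1 = 110, 110^2 = 67, 110^4 = 96, 110^8 = 48, 110^16 = 12, 110^32 = 144, 110^64 = 108
  110^95 = 110^64 * 110^16 * 110^8 * 110^4 * 110^2 * 110^1 = 108 * 12 * 48 * 96 * 67 * 110 mod 191
    108 * 12 = 1296 = 150 mod 191
    150 * 48 = 7200 = 133 mod 191
    133 * 96 = 12768 = 162 mod 191
    162 * 67 = 10854 = 158 mod 191
    158 * 110 = 17380 = 190 mod 191
  110^95 = 190 mod 191
Result 190 = p - 1 = -1 mod 191: 110 is a quadratic non-residue mod 191. As a residue in [0, p-1] the value is 190.
110^95 mod 191 = 190

190


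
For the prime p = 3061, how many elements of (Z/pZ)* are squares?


For prime p, the number of non-zero quadratic residues is (p-1)/2.
= (3061-1)/2
= 1530

1530


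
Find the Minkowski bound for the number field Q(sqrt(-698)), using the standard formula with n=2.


d = -698, d mod 4 = 2, so disc(K) = 4d = -2792; |disc(K)| = 2792
Imaginary quadratic field, so n = 2, s = r2 = 1, r1 = 0
M = (n!/n^n) * (4/pi)^s * sqrt(|disc(K)|) = (2!/2^2) * (4/pi)^1 * sqrt(2792)
= 0.5 * 1.273240 * 52.839379
= 33.6386

33.6386


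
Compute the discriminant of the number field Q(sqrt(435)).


For K = Q(sqrt(d)) with d squarefree: disc(K) = d if d = 1 mod 4, and disc(K) = 4d if d = 2 or 3 mod 4.
Here d = 435, and d mod 4 = 3.
d = 3 mod 4, not 1 (O_K = Z[sqrt(d)]), so disc(K) = 4d = 4 * (435) = 1740

1740


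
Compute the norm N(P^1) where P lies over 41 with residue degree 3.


N(P^a) = p^(a*f)
= 41^(1*3)
= 41^3
= 68921

68921


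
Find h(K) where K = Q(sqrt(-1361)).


K = Q(sqrt(-1361)). d mod 4 = 3, so D = disc(K) = 4d = -5444
h(K) equals the number of primitive reduced positive-definite forms (a, b, c) = a*x^2 + b*x*y + c*y^2 with b^2 - 4ac = D,
where reduced means |b| <= a <= c, with b >= 0 whenever |b| = a or a = c, and primitive means gcd(a, b, c) = 1.
Reduced forces 3a^2 <= |D| = 5444, so 1 <= a <= 42; b must have the parity of D, and c = (b^2 - D)/(4a) must be an integer >= a.
Enumerate a = 1..42, b in [-a, a]:
  a=1: (1, 0, 1361)  [1]
  a=2: (2, 2, 681)  [1]
  a=3: (3, -2, 454), (3, 2, 454)  [2]
  a=4: none
  a=5: (5, -4, 273), (5, 4, 273)  [2]
  a=6: (6, -2, 227), (6, 2, 227)  [2]
  a=7: (7, -4, 195), (7, 4, 195)  [2]
  a=8: none
  a=9: (9, -8, 153), (9, 8, 153)  [2]
  a=10: (10, -6, 137), (10, 6, 137)  [2]
  a=11: (11, -10, 126), (11, 10, 126)  [2]
  a=12: none
  a=13: (13, -4, 105), (13, 4, 105)  [2]
  a=14: (14, -10, 99), (14, 10, 99)  [2]
  a=15: (15, -14, 94), (15, -4, 91), (15, 4, 91), (15, 14, 94)  [4]
  a=16: none
  a=17: (17, -8, 81), (17, 8, 81)  [2]
  a=18: (18, -10, 77), (18, 10, 77)  [2]
  a=19: (19, -16, 75), (19, 16, 75)  [2]
  a=20: none
  a=21: (21, -10, 66), (21, -4, 65), (21, 4, 65), (21, 10, 66)  [4]
  a=22: (22, -10, 63), (22, 10, 63)  [2]
  a=23..24: none
  a=25: (25, -16, 57), (25, 16, 57)  [2]
  a=26: (26, -22, 57), (26, 22, 57)  [2]
  a=27: (27, -8, 51), (27, 8, 51)  [2]
  a=28..29: none
  a=30: (30, -26, 51), (30, -14, 47), (30, 14, 47), (30, 26, 51)  [4]
  a=31..32: none
  a=33: (33, -32, 49), (33, -10, 42), (33, 10, 42), (33, 32, 49)  [4]
  a=34: (34, -26, 45), (34, 26, 45)  [2]
  a=35: (35, -24, 43), (35, -4, 39), (35, 4, 39), (35, 24, 43)  [4]
  a=36..37: none
  a=38: (38, -22, 39), (38, 22, 39)  [2]
  a=39..40: none
  a=41: (41, -38, 42), (41, 38, 42)  [2]
  a=42: none
Total reduced forms: 1 + 1 + 2 + 2 + 2 + 2 + 2 + 2 + 2 + 2 + 2 + 4 + 2 + 2 + 2 + 4 + 2 + 2 + 2 + 2 + 4 + 4 + 2 + 4 + 2 + 2 = 60
h = 60

60


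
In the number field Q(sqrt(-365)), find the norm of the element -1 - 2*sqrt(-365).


N(a + b*sqrt(d)) = a^2 - d*b^2
= (-1)^2 - (-365)*(-2)^2
= 1 + 1460
= 1461

1461


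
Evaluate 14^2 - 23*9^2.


x^2 - d*y^2
= 14^2 - 23*9^2
= 196 - 1863
= -1667

-1667


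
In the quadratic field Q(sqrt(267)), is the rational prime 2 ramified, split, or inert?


K = Q(sqrt(267)). Since d mod 4 = 3, disc(K) = 1068.
Check p | disc: 1068 mod 2 = 0.
p divides disc, so p ramifies: (p) = P^2 with e=2, f=1, g=1.
Therefore p is ramified.

ramified


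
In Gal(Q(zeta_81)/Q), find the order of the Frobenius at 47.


The Frobenius at p in Gal(Q(zeta_n)/Q) = (Z/nZ)* is the class of p, so its order is ord_81(47), the smallest k >= 1 with 47^k = 1 mod 81.
n = 81 = 3^4, phi(81) = 54; the order divides phi(n).
Divisors of 54: 1, 2, 3, 6, 9, 18, 27, 54
Repeated squaring mod 81: 47^1 = 47, 47^2 = 22, 47^4 = 79, 47^8 = 4, 47^16 = 16, 47^32 = 13
Test divisors in increasing order:
  k=1: 47^1 = 47 mod 81
  k=2: 47^2 = 22 mod 81
  k=3: 47^3 = 22 * 47 = 62 mod 81
  k=6: 47^6 = 79 * 22 = 37 mod 81
  k=9: 47^9 = 4 * 47 = 26 mod 81
  k=18: 47^18 = 16 * 22 = 28 mod 81
  k=27: 47^27 = 16 * 4 * 22 * 47 = 80 mod 81
  k=54: 47^54 = 13 * 16 * 79 * 22 = 1 mod 81  <- first divisor giving 1
Order = 54

54


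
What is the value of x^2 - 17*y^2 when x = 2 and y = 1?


x^2 - d*y^2
= 2^2 - 17*1^2
= 4 - 17
= -13

-13


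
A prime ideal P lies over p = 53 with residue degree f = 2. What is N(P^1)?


N(P^a) = p^(a*f)
= 53^(1*2)
= 53^2
= 2809

2809


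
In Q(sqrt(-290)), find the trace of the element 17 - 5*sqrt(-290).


Tr(a + b*sqrt(d)) = (a + b*sqrt(d)) + (a - b*sqrt(d)) = 2a
= 2 * (17)
= 34

34


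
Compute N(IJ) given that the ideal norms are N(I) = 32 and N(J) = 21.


N(IJ) = N(I) * N(J)
= 32 * 21
= 672

672


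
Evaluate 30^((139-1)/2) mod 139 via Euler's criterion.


p = 139 is prime and the exponent is (p-1)/2 = 69, so by Euler's criterion 30^69 = (30/139) = +1 or -1 mod 139.
Compute by square-and-multiply:
  69 = 64 + 4 + 1 (binary 1000101)
  Repeated squaring mod 139: 30^1 = 30, 30^2 = 66, 30^4 = 47, 30^8 = 124, 30^16 = 86, 30^32 = 29, 30^64 = 7
  30^69 = 30^64 * 30^4 * 30^1 = 7 * 47 * 30 mod 139
    7 * 47 = 329 = 51 mod 139
    51 * 30 = 1530 = 1 mod 139
  30^69 = 1 mod 139
Result 1: 30 is a quadratic residue mod 139.
30^69 mod 139 = 1

1


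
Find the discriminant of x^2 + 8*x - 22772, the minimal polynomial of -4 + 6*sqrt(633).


The element -4 + 6*sqrt(633) has minimal polynomial:
x^2 + 8*x - 22772
Discriminant = (8)^2 - 4*(-22772)
= 64 + 91088
= 91152

91152


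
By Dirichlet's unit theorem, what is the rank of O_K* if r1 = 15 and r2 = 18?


By Dirichlet's unit theorem:
rank = r1 + r2 - 1
= 15 + 18 - 1
= 32

32


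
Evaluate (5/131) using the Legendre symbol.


p = 131 is prime, so compute (5/131) with the reciprocity algorithm (Jacobi-symbol steps: pull out 2s via (2/n), flip via reciprocity, reduce):
  reciprocity: (5/131) -> +(131/5)
  reduce: (1/5)
  (1/5) = 1
Product of signs = 1
(5/131) = 1

1


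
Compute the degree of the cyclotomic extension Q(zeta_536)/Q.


The degree equals Euler's totient phi(536).
536 = 2^3 * 67
phi(536) = 264

264


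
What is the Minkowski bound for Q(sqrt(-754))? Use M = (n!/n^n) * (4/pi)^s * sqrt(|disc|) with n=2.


d = -754, d mod 4 = 2, so disc(K) = 4d = -3016; |disc(K)| = 3016
Imaginary quadratic field, so n = 2, s = r2 = 1, r1 = 0
M = (n!/n^n) * (4/pi)^s * sqrt(|disc(K)|) = (2!/2^2) * (4/pi)^1 * sqrt(3016)
= 0.5 * 1.273240 * 54.918121
= 34.9620

34.9620


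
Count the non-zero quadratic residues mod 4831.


For prime p, the number of non-zero quadratic residues is (p-1)/2.
= (4831-1)/2
= 2415

2415


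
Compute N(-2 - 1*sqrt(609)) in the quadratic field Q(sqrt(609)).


N(a + b*sqrt(d)) = a^2 - d*b^2
= (-2)^2 - (609)*(-1)^2
= 4 - 609
= -605

-605


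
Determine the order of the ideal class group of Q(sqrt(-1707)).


K = Q(sqrt(-1707)). d mod 4 = 1, so D = disc(K) = d = -1707
h(K) equals the number of primitive reduced positive-definite forms (a, b, c) = a*x^2 + b*x*y + c*y^2 with b^2 - 4ac = D,
where reduced means |b| <= a <= c, with b >= 0 whenever |b| = a or a = c, and primitive means gcd(a, b, c) = 1.
Reduced forces 3a^2 <= |D| = 1707, so 1 <= a <= 23; b must have the parity of D, and c = (b^2 - D)/(4a) must be an integer >= a.
Enumerate a = 1..23, b in [-a, a]:
  a=1: (1, 1, 427)  [1]
  a=2: none
  a=3: (3, 3, 143)  [1]
  a=4..6: none
  a=7: (7, -1, 61), (7, 1, 61)  [2]
  a=8..10: none
  a=11: (11, -3, 39), (11, 3, 39)  [2]
  a=12: none
  a=13: (13, -3, 33), (13, 3, 33)  [2]
  a=14..20: none
  a=21: (21, -15, 23), (21, 15, 23)  [2]
  a=22..23: none
Total reduced forms: 1 + 1 + 2 + 2 + 2 + 2 = 10
h = 10

10


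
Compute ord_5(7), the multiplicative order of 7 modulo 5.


We want ord_5(7), the smallest k >= 1 with 7^k = 1 mod 5.
n = 5 = 5, phi(5) = 4; the order divides phi(n).
Divisors of 4: 1, 2, 4
Repeated squaring mod 5: 7^1 = 2, 7^2 = 4, 7^4 = 1
Test divisors in increasing order:
  k=1: 7^1 = 2 mod 5
  k=2: 7^2 = 4 mod 5
  k=4: 7^4 = 1 mod 5  <- first divisor giving 1
Order = 4

4


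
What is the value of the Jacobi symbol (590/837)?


Compute (590/837) via quadratic reciprocity:
  pull out 2: (2/837) = -1  (since 837 mod 8 = 5)
  reciprocity: (295/837) -> +(837/295)
  reduce: (247/295)
  reciprocity: (247/295) -> -(295/247)
  reduce: (48/247)
  pull out 2: (2/247) = +1  (since 247 mod 8 = 7)
  pull out 2: (2/247) = +1  (since 247 mod 8 = 7)
  pull out 2: (2/247) = +1  (since 247 mod 8 = 7)
  pull out 2: (2/247) = +1  (since 247 mod 8 = 7)
  reciprocity: (3/247) -> -(247/3)
  reduce: (1/3)
  (1/3) = 1
Product of signs = -1

-1


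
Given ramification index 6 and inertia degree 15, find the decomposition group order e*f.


|D_P| = e * f
= 6 * 15
= 90

90


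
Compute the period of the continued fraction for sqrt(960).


Run the CF algorithm for sqrt(960).
a_0 = floor(sqrt(960)) = 30; set m_0=0, q_0=1.
Recurrence: m' = q*a - m,  q' = (d - m'^2)/q,  a' = floor((a_0 + m')/q').
  step 1: m=30, q=60, a=1
  step 2: m=30, q=1, a=60
a_2 = 2*a_0 = 60, so the period closes here.
sqrt(960) = [30; 1, 60]
Period length = 2

2


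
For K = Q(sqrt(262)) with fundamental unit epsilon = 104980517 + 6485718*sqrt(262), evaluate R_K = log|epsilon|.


epsilon = 104980517 + 6485718*sqrt(262)
= 2.0996e+08
R = ln(2.0996e+08)
= 19.1624

19.1624


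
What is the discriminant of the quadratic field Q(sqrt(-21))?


For K = Q(sqrt(d)) with d squarefree: disc(K) = d if d = 1 mod 4, and disc(K) = 4d if d = 2 or 3 mod 4.
Here d = -21, and d mod 4 = 3.
d = 3 mod 4, not 1 (O_K = Z[sqrt(d)]), so disc(K) = 4d = 4 * (-21) = -84

-84


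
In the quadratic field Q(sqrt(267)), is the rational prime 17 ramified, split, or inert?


K = Q(sqrt(267)). Since d mod 4 = 3, disc(K) = 1068.
Check p | disc: 1068 mod 17 = 14.
p does not divide disc. Compute Legendre symbol (d/p):
12^((17-1)/2) mod 17 = -1
(d/p) = -1, so p is inert: (p) stays prime with e=1, f=2, g=1.
Therefore p is inert.

inert


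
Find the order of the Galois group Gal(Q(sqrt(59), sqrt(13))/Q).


The 2 square roots of distinct primes are multiplicatively independent over Q,
so [K:Q] = 2^2 and Gal(K/Q) is isomorphic to (Z/2Z)^2.
|Gal| = 2^2 = 4

4


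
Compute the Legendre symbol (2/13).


p = 13 is prime, so compute (2/13) with the reciprocity algorithm (Jacobi-symbol steps: pull out 2s via (2/n), flip via reciprocity, reduce):
  pull out 2: (2/13) = -1  (since 13 mod 8 = 5)
  (1/13) = 1
Product of signs = -1
(2/13) = -1

-1


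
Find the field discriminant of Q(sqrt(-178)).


For K = Q(sqrt(d)) with d squarefree: disc(K) = d if d = 1 mod 4, and disc(K) = 4d if d = 2 or 3 mod 4.
Here d = -178, and d mod 4 = 2.
d = 2 mod 4, not 1 (O_K = Z[sqrt(d)]), so disc(K) = 4d = 4 * (-178) = -712

-712


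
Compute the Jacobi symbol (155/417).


Compute (155/417) via quadratic reciprocity:
  reciprocity: (155/417) -> +(417/155)
  reduce: (107/155)
  reciprocity: (107/155) -> -(155/107)
  reduce: (48/107)
  pull out 2: (2/107) = -1  (since 107 mod 8 = 3)
  pull out 2: (2/107) = -1  (since 107 mod 8 = 3)
  pull out 2: (2/107) = -1  (since 107 mod 8 = 3)
  pull out 2: (2/107) = -1  (since 107 mod 8 = 3)
  reciprocity: (3/107) -> -(107/3)
  reduce: (2/3)
  pull out 2: (2/3) = -1  (since 3 mod 8 = 3)
  (1/3) = 1
Product of signs = -1

-1


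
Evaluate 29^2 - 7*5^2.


x^2 - d*y^2
= 29^2 - 7*5^2
= 841 - 175
= 666

666


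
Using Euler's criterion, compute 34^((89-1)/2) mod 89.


p = 89 is prime and the exponent is (p-1)/2 = 44, so by Euler's criterion 34^44 = (34/89) = +1 or -1 mod 89.
Compute by square-and-multiply:
  44 = 32 + 8 + 4 (binary 101100)
  Repeated squaring mod 89: 34^1 = 34, 34^2 = 88, 34^4 = 1, 34^8 = 1, 34^16 = 1, 34^32 = 1
  34^44 = 34^32 * 34^8 * 34^4 = 1 * 1 * 1 mod 89
    1 * 1 = 1 = 1 mod 89
    1 * 1 = 1 = 1 mod 89
  34^44 = 1 mod 89
Result 1: 34 is a quadratic residue mod 89.
34^44 mod 89 = 1

1


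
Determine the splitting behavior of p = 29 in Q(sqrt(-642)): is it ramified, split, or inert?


K = Q(sqrt(-642)). Since d mod 4 = 2, disc(K) = -2568.
Check p | disc: -2568 mod 29 = 13.
p does not divide disc. Compute Legendre symbol (d/p):
25^((29-1)/2) mod 29 = 1
(d/p) = 1, so p splits: (p) = P*P' with e=1, f=1, g=2.
Therefore p is split.

split


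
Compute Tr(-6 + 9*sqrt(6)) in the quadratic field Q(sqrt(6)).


Tr(a + b*sqrt(d)) = (a + b*sqrt(d)) + (a - b*sqrt(d)) = 2a
= 2 * (-6)
= -12

-12


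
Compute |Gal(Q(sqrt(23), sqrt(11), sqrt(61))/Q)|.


The 3 square roots of distinct primes are multiplicatively independent over Q,
so [K:Q] = 2^3 and Gal(K/Q) is isomorphic to (Z/2Z)^3.
|Gal| = 2^3 = 8

8


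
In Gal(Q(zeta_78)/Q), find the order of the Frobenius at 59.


The Frobenius at p in Gal(Q(zeta_n)/Q) = (Z/nZ)* is the class of p, so its order is ord_78(59), the smallest k >= 1 with 59^k = 1 mod 78.
n = 78 = 2 * 3 * 13, phi(78) = 24; the order divides phi(n).
Divisors of 24: 1, 2, 3, 4, 6, 8, 12, 24
Repeated squaring mod 78: 59^1 = 59, 59^2 = 49, 59^4 = 61, 59^8 = 55, 59^16 = 61
Test divisors in increasing order:
  k=1: 59^1 = 59 mod 78
  k=2: 59^2 = 49 mod 78
  k=3: 59^3 = 49 * 59 = 5 mod 78
  k=4: 59^4 = 61 mod 78
  k=6: 59^6 = 61 * 49 = 25 mod 78
  k=8: 59^8 = 55 mod 78
  k=12: 59^12 = 55 * 61 = 1 mod 78  <- first divisor giving 1
Order = 12

12


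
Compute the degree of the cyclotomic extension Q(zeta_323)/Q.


The degree equals Euler's totient phi(323).
323 = 17 * 19
phi(323) = 288

288


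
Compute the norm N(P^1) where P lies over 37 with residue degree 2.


N(P^a) = p^(a*f)
= 37^(1*2)
= 37^2
= 1369

1369


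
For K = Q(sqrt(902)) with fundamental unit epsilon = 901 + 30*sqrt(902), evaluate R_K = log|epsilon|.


epsilon = 901 + 30*sqrt(902)
= 1801.9994
R = ln(1801.9994)
= 7.4967

7.4967


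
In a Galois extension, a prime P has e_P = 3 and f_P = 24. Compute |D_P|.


|D_P| = e * f
= 3 * 24
= 72

72


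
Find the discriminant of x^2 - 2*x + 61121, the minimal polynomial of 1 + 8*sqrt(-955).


The element 1 + 8*sqrt(-955) has minimal polynomial:
x^2 - 2*x + 61121
Discriminant = (-2)^2 - 4*(61121)
= 4 - 244484
= -244480

-244480


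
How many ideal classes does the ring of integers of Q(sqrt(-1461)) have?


K = Q(sqrt(-1461)). d mod 4 = 3, so D = disc(K) = 4d = -5844
h(K) equals the number of primitive reduced positive-definite forms (a, b, c) = a*x^2 + b*x*y + c*y^2 with b^2 - 4ac = D,
where reduced means |b| <= a <= c, with b >= 0 whenever |b| = a or a = c, and primitive means gcd(a, b, c) = 1.
Reduced forces 3a^2 <= |D| = 5844, so 1 <= a <= 44; b must have the parity of D, and c = (b^2 - D)/(4a) must be an integer >= a.
Enumerate a = 1..44, b in [-a, a]:
  a=1: (1, 0, 1461)  [1]
  a=2: (2, 2, 731)  [1]
  a=3: (3, 0, 487)  [1]
  a=4: none
  a=5: (5, -4, 293), (5, 4, 293)  [2]
  a=6: (6, 6, 245)  [1]
  a=7: (7, -6, 210), (7, 6, 210)  [2]
  a=8..9: none
  a=10: (10, -6, 147), (10, 6, 147)  [2]
  a=11..13: none
  a=14: (14, -6, 105), (14, 6, 105)  [2]
  a=15: (15, -6, 98), (15, 6, 98)  [2]
  a=16: none
  a=17: (17, -2, 86), (17, 2, 86)  [2]
  a=18..20: none
  a=21: (21, -6, 70), (21, 6, 70)  [2]
  a=22..24: none
  a=25: (25, -16, 61), (25, 16, 61)  [2]
  a=26..29: none
  a=30: (30, -6, 49), (30, 6, 49)  [2]
  a=31..33: none
  a=34: (34, -2, 43), (34, 2, 43)  [2]
  a=35: (35, -34, 50), (35, -6, 42), (35, 6, 42), (35, 34, 50)  [4]
  a=36..44: none
Total reduced forms: 1 + 1 + 1 + 2 + 1 + 2 + 2 + 2 + 2 + 2 + 2 + 2 + 2 + 2 + 4 = 28
h = 28

28


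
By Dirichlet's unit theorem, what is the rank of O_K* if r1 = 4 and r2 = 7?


By Dirichlet's unit theorem:
rank = r1 + r2 - 1
= 4 + 7 - 1
= 10

10


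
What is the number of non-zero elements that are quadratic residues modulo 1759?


For prime p, the number of non-zero quadratic residues is (p-1)/2.
= (1759-1)/2
= 879

879


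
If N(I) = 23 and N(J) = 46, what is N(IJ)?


N(IJ) = N(I) * N(J)
= 23 * 46
= 1058

1058
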